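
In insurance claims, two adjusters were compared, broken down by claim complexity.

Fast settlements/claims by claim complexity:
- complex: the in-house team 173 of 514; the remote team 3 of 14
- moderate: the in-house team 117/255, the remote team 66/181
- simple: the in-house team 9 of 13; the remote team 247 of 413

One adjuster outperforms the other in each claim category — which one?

Complex: the in-house team 173/514 = 33.7%, the remote team 3/14 = 21.4% → the in-house team
Moderate: the in-house team 117/255 = 45.9%, the remote team 66/181 = 36.5% → the in-house team
Simple: the in-house team 9/13 = 69.2%, the remote team 247/413 = 59.8% → the in-house team
The in-house team has the higher rate in all 3 groups.

the in-house team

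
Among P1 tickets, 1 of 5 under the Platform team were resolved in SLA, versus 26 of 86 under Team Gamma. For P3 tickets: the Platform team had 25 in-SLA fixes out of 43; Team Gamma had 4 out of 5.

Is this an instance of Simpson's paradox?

P1: the Platform team 1/5 = 20.0%, Team Gamma 26/86 = 30.2% → Team Gamma
P3: the Platform team 25/43 = 58.1%, Team Gamma 4/5 = 80.0% → Team Gamma
Overall: the Platform team 26/48 = 54.2%, Team Gamma 30/91 = 33.0% → the Platform team
Team Gamma wins each ticket group but the Platform team wins overall — the comparison reverses. Team Gamma's tickets skew toward P1, which has a lower base rate.

Yes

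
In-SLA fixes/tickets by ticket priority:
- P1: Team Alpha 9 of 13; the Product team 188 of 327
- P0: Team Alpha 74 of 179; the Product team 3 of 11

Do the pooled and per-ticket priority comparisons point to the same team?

No

P1: Team Alpha 9/13 = 69.2%, the Product team 188/327 = 57.5% → Team Alpha
P0: Team Alpha 74/179 = 41.3%, the Product team 3/11 = 27.3% → Team Alpha
Overall: Team Alpha 83/192 = 43.2%, the Product team 191/338 = 56.5% → the Product team
Team Alpha wins each ticket group but the Product team wins overall — the comparison reverses. Team Alpha's tickets skew toward P0, which has a lower base rate.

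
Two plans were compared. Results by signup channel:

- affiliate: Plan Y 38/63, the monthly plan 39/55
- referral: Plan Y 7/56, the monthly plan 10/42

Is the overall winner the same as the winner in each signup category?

Affiliate: Plan Y 38/63 = 60.3%, the monthly plan 39/55 = 70.9% → the monthly plan
Referral: Plan Y 7/56 = 12.5%, the monthly plan 10/42 = 23.8% → the monthly plan
Overall: Plan Y 45/119 = 37.8%, the monthly plan 49/97 = 50.5% → the monthly plan
The monthly plan wins overall and in every signup group — no reversal.

Yes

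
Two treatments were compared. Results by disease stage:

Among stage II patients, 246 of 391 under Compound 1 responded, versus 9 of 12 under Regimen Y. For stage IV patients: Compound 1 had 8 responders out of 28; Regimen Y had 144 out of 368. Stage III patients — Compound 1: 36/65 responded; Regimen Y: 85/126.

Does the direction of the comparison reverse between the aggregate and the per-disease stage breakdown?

Yes

Stage II: Compound 1 246/391 = 62.9%, Regimen Y 9/12 = 75.0% → Regimen Y
Stage IV: Compound 1 8/28 = 28.6%, Regimen Y 144/368 = 39.1% → Regimen Y
Stage III: Compound 1 36/65 = 55.4%, Regimen Y 85/126 = 67.5% → Regimen Y
Overall: Compound 1 290/484 = 59.9%, Regimen Y 238/506 = 47.0% → Compound 1
Regimen Y wins each disease group but Compound 1 wins overall — the comparison reverses. Regimen Y's patients skew toward stage IV, which has a lower base rate.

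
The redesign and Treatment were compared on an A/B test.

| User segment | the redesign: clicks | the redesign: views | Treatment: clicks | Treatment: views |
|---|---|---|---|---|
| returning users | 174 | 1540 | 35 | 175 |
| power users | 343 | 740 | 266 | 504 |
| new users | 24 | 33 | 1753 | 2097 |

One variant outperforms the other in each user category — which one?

Returning users: the redesign 174/1540 = 11.3%, Treatment 35/175 = 20.0% → Treatment
Power users: the redesign 343/740 = 46.4%, Treatment 266/504 = 52.8% → Treatment
New users: the redesign 24/33 = 72.7%, Treatment 1753/2097 = 83.6% → Treatment
Treatment has the higher rate in all 3 groups.

Treatment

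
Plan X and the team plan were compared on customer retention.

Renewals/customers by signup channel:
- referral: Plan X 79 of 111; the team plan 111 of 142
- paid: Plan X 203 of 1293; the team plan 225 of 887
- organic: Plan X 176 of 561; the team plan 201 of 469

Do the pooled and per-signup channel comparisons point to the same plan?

Referral: Plan X 79/111 = 71.2%, the team plan 111/142 = 78.2% → the team plan
Paid: Plan X 203/1293 = 15.7%, the team plan 225/887 = 25.4% → the team plan
Organic: Plan X 176/561 = 31.4%, the team plan 201/469 = 42.9% → the team plan
Overall: Plan X 458/1965 = 23.3%, the team plan 537/1498 = 35.8% → the team plan
The team plan wins overall and in every signup group — no reversal.

Yes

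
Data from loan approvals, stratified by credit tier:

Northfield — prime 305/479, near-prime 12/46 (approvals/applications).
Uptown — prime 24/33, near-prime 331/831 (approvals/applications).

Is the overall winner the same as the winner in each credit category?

No

Prime: Northfield 305/479 = 63.7%, Uptown 24/33 = 72.7% → Uptown
Near-prime: Northfield 12/46 = 26.1%, Uptown 331/831 = 39.8% → Uptown
Overall: Northfield 317/525 = 60.4%, Uptown 355/864 = 41.1% → Northfield
Uptown wins each credit group but Northfield wins overall — the comparison reverses. Uptown's applications skew toward near-prime, which has a lower base rate.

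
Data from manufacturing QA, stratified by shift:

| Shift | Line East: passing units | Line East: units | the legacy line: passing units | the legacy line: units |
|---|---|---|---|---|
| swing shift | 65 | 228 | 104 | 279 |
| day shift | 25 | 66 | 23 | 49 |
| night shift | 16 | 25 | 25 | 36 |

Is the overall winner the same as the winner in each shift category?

Swing shift: Line East 65/228 = 28.5%, the legacy line 104/279 = 37.3% → the legacy line
Day shift: Line East 25/66 = 37.9%, the legacy line 23/49 = 46.9% → the legacy line
Night shift: Line East 16/25 = 64.0%, the legacy line 25/36 = 69.4% → the legacy line
Overall: Line East 106/319 = 33.2%, the legacy line 152/364 = 41.8% → the legacy line
The legacy line wins overall and in every shift group — no reversal.

Yes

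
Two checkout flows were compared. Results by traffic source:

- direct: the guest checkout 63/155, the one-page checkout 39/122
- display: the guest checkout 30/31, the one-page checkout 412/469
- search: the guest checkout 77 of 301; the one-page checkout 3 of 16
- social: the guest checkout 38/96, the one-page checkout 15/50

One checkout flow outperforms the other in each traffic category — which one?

the guest checkout

Direct: the guest checkout 63/155 = 40.6%, the one-page checkout 39/122 = 32.0% → the guest checkout
Display: the guest checkout 30/31 = 96.8%, the one-page checkout 412/469 = 87.8% → the guest checkout
Search: the guest checkout 77/301 = 25.6%, the one-page checkout 3/16 = 18.8% → the guest checkout
Social: the guest checkout 38/96 = 39.6%, the one-page checkout 15/50 = 30.0% → the guest checkout
The guest checkout has the higher rate in all 4 groups.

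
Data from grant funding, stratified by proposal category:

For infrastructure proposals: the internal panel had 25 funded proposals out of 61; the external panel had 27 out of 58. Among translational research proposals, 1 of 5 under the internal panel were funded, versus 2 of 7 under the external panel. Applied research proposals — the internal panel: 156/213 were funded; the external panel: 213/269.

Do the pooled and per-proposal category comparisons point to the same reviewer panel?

Yes

Infrastructure: the internal panel 25/61 = 41.0%, the external panel 27/58 = 46.6% → the external panel
Translational research: the internal panel 1/5 = 20.0%, the external panel 2/7 = 28.6% → the external panel
Applied research: the internal panel 156/213 = 73.2%, the external panel 213/269 = 79.2% → the external panel
Overall: the internal panel 182/279 = 65.2%, the external panel 242/334 = 72.5% → the external panel
The external panel wins overall and in every proposal group — no reversal.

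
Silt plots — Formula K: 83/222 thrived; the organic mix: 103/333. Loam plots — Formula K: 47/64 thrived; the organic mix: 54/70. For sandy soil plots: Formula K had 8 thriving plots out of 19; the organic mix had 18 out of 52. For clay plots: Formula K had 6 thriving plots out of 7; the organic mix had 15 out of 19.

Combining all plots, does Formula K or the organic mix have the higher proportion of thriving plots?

Silt: Formula K 83/222 = 37.4%, the organic mix 103/333 = 30.9% → Formula K
Loam: Formula K 47/64 = 73.4%, the organic mix 54/70 = 77.1% → the organic mix
Sandy soil: Formula K 8/19 = 42.1%, the organic mix 18/52 = 34.6% → Formula K
Clay: Formula K 6/7 = 85.7%, the organic mix 15/19 = 78.9% → Formula K
Overall: Formula K 144/312 = 46.2%, the organic mix 190/474 = 40.1% → Formula K
(Neither sweeps every soil group, but Formula K has the higher pooled rate.)

Formula K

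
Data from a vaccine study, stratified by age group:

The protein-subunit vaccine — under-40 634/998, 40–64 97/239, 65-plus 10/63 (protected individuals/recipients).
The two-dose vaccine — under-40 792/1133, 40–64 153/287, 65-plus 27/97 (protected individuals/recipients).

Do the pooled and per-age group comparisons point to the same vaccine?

Under-40: the protein-subunit vaccine 634/998 = 63.5%, the two-dose vaccine 792/1133 = 69.9% → the two-dose vaccine
40–64: the protein-subunit vaccine 97/239 = 40.6%, the two-dose vaccine 153/287 = 53.3% → the two-dose vaccine
65-plus: the protein-subunit vaccine 10/63 = 15.9%, the two-dose vaccine 27/97 = 27.8% → the two-dose vaccine
Overall: the protein-subunit vaccine 741/1300 = 57.0%, the two-dose vaccine 972/1517 = 64.1% → the two-dose vaccine
The two-dose vaccine wins overall and in every age group — no reversal.

Yes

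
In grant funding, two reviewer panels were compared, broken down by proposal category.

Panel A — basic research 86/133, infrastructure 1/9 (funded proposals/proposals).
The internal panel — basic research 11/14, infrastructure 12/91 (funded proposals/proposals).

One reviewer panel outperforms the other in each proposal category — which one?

the internal panel

Basic research: Panel A 86/133 = 64.7%, the internal panel 11/14 = 78.6% → the internal panel
Infrastructure: Panel A 1/9 = 11.1%, the internal panel 12/91 = 13.2% → the internal panel
The internal panel has the higher rate in both groups.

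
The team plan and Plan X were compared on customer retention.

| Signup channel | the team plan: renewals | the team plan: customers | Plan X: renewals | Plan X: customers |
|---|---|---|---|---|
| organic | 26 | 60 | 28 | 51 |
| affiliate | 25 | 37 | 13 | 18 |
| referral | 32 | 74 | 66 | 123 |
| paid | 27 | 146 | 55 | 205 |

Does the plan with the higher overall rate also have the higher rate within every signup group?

Organic: the team plan 26/60 = 43.3%, Plan X 28/51 = 54.9% → Plan X
Affiliate: the team plan 25/37 = 67.6%, Plan X 13/18 = 72.2% → Plan X
Referral: the team plan 32/74 = 43.2%, Plan X 66/123 = 53.7% → Plan X
Paid: the team plan 27/146 = 18.5%, Plan X 55/205 = 26.8% → Plan X
Overall: the team plan 110/317 = 34.7%, Plan X 162/397 = 40.8% → Plan X
Plan X wins overall and in every signup group — no reversal.

Yes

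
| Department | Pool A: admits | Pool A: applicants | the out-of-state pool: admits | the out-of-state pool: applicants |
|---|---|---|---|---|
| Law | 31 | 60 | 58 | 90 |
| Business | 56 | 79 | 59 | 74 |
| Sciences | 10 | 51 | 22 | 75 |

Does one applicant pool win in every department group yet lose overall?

Law: Pool A 31/60 = 51.7%, the out-of-state pool 58/90 = 64.4% → the out-of-state pool
Business: Pool A 56/79 = 70.9%, the out-of-state pool 59/74 = 79.7% → the out-of-state pool
Sciences: Pool A 10/51 = 19.6%, the out-of-state pool 22/75 = 29.3% → the out-of-state pool
Overall: Pool A 97/190 = 51.1%, the out-of-state pool 139/239 = 58.2% → the out-of-state pool
The out-of-state pool wins overall and in every department group — no reversal.

No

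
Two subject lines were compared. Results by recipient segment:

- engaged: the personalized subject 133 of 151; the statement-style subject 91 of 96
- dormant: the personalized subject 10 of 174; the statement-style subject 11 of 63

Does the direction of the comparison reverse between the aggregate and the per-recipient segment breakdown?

Engaged: the personalized subject 133/151 = 88.1%, the statement-style subject 91/96 = 94.8% → the statement-style subject
Dormant: the personalized subject 10/174 = 5.7%, the statement-style subject 11/63 = 17.5% → the statement-style subject
Overall: the personalized subject 143/325 = 44.0%, the statement-style subject 102/159 = 64.2% → the statement-style subject
The statement-style subject wins overall and in every recipient group — no reversal.

No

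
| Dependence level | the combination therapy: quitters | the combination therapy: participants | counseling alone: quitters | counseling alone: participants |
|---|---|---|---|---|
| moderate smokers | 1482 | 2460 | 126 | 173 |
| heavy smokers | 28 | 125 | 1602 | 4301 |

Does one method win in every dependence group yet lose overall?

Moderate smokers: the combination therapy 1482/2460 = 60.2%, counseling alone 126/173 = 72.8% → counseling alone
Heavy smokers: the combination therapy 28/125 = 22.4%, counseling alone 1602/4301 = 37.2% → counseling alone
Overall: the combination therapy 1510/2585 = 58.4%, counseling alone 1728/4474 = 38.6% → the combination therapy
Counseling alone wins each dependence group but the combination therapy wins overall — the comparison reverses. Counseling alone's participants skew toward heavy smokers, which has a lower base rate.

Yes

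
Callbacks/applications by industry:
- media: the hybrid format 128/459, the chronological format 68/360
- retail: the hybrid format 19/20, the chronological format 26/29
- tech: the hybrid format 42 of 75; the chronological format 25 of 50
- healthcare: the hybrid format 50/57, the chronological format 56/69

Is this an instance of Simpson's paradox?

No

Media: the hybrid format 128/459 = 27.9%, the chronological format 68/360 = 18.9% → the hybrid format
Retail: the hybrid format 19/20 = 95.0%, the chronological format 26/29 = 89.7% → the hybrid format
Tech: the hybrid format 42/75 = 56.0%, the chronological format 25/50 = 50.0% → the hybrid format
Healthcare: the hybrid format 50/57 = 87.7%, the chronological format 56/69 = 81.2% → the hybrid format
Overall: the hybrid format 239/611 = 39.1%, the chronological format 175/508 = 34.4% → the hybrid format
The hybrid format wins overall and in every industry group — no reversal.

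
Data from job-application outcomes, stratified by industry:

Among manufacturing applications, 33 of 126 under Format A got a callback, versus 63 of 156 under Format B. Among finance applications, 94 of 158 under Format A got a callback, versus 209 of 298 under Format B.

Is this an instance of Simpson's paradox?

No

Manufacturing: Format A 33/126 = 26.2%, Format B 63/156 = 40.4% → Format B
Finance: Format A 94/158 = 59.5%, Format B 209/298 = 70.1% → Format B
Overall: Format A 127/284 = 44.7%, Format B 272/454 = 59.9% → Format B
Format B wins overall and in every industry group — no reversal.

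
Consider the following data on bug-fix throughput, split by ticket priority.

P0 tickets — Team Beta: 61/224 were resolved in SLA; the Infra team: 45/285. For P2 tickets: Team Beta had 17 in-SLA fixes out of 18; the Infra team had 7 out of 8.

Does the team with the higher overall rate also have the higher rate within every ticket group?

P0: Team Beta 61/224 = 27.2%, the Infra team 45/285 = 15.8% → Team Beta
P2: Team Beta 17/18 = 94.4%, the Infra team 7/8 = 87.5% → Team Beta
Overall: Team Beta 78/242 = 32.2%, the Infra team 52/293 = 17.7% → Team Beta
Team Beta wins overall and in every ticket group — no reversal.

Yes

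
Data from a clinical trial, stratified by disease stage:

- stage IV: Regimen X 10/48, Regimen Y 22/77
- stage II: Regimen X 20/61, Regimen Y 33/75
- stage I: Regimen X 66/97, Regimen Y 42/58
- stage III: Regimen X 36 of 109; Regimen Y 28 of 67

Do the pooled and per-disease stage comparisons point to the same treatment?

Stage IV: Regimen X 10/48 = 20.8%, Regimen Y 22/77 = 28.6% → Regimen Y
Stage II: Regimen X 20/61 = 32.8%, Regimen Y 33/75 = 44.0% → Regimen Y
Stage I: Regimen X 66/97 = 68.0%, Regimen Y 42/58 = 72.4% → Regimen Y
Stage III: Regimen X 36/109 = 33.0%, Regimen Y 28/67 = 41.8% → Regimen Y
Overall: Regimen X 132/315 = 41.9%, Regimen Y 125/277 = 45.1% → Regimen Y
Regimen Y wins overall and in every disease group — no reversal.

Yes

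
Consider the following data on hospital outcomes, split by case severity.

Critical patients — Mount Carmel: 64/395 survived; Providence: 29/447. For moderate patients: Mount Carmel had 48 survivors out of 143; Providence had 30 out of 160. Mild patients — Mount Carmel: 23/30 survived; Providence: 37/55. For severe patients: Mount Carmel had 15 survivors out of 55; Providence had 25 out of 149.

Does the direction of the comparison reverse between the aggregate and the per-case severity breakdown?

Critical: Mount Carmel 64/395 = 16.2%, Providence 29/447 = 6.5% → Mount Carmel
Moderate: Mount Carmel 48/143 = 33.6%, Providence 30/160 = 18.8% → Mount Carmel
Mild: Mount Carmel 23/30 = 76.7%, Providence 37/55 = 67.3% → Mount Carmel
Severe: Mount Carmel 15/55 = 27.3%, Providence 25/149 = 16.8% → Mount Carmel
Overall: Mount Carmel 150/623 = 24.1%, Providence 121/811 = 14.9% → Mount Carmel
Mount Carmel wins overall and in every case group — no reversal.

No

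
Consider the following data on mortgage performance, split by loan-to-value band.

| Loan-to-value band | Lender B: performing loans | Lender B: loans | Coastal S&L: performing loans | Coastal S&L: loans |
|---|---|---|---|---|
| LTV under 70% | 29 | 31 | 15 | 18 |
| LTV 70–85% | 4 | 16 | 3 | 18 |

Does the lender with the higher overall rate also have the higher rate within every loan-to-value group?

LTV under 70%: Lender B 29/31 = 93.5%, Coastal S&L 15/18 = 83.3% → Lender B
LTV 70–85%: Lender B 4/16 = 25.0%, Coastal S&L 3/18 = 16.7% → Lender B
Overall: Lender B 33/47 = 70.2%, Coastal S&L 18/36 = 50.0% → Lender B
Lender B wins overall and in every loan-to-value group — no reversal.

Yes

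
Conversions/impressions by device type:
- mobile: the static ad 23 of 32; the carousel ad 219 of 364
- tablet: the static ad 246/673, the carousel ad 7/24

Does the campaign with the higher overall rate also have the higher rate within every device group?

No

Mobile: the static ad 23/32 = 71.9%, the carousel ad 219/364 = 60.2% → the static ad
Tablet: the static ad 246/673 = 36.6%, the carousel ad 7/24 = 29.2% → the static ad
Overall: the static ad 269/705 = 38.2%, the carousel ad 226/388 = 58.2% → the carousel ad
The static ad wins each device group but the carousel ad wins overall — the comparison reverses. The static ad's impressions skew toward tablet, which has a lower base rate.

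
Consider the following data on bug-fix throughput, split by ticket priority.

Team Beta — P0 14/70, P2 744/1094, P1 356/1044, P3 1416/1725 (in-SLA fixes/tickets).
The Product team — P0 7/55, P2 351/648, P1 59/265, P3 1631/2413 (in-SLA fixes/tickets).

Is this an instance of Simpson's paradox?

P0: Team Beta 14/70 = 20.0%, the Product team 7/55 = 12.7% → Team Beta
P2: Team Beta 744/1094 = 68.0%, the Product team 351/648 = 54.2% → Team Beta
P1: Team Beta 356/1044 = 34.1%, the Product team 59/265 = 22.3% → Team Beta
P3: Team Beta 1416/1725 = 82.1%, the Product team 1631/2413 = 67.6% → Team Beta
Overall: Team Beta 2530/3933 = 64.3%, the Product team 2048/3381 = 60.6% → Team Beta
Team Beta wins overall and in every ticket group — no reversal.

No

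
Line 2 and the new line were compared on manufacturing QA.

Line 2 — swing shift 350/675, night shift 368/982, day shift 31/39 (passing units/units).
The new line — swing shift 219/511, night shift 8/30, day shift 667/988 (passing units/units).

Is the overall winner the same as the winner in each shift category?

No

Swing shift: Line 2 350/675 = 51.9%, the new line 219/511 = 42.9% → Line 2
Night shift: Line 2 368/982 = 37.5%, the new line 8/30 = 26.7% → Line 2
Day shift: Line 2 31/39 = 79.5%, the new line 667/988 = 67.5% → Line 2
Overall: Line 2 749/1696 = 44.2%, the new line 894/1529 = 58.5% → the new line
Line 2 wins each shift group but the new line wins overall — the comparison reverses. Line 2's units skew toward night shift, which has a lower base rate.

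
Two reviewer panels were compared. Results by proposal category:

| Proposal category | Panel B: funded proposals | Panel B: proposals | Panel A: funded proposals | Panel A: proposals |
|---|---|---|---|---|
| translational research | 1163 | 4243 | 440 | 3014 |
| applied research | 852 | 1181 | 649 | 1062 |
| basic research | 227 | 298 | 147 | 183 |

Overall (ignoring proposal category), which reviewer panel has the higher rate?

Panel B

Translational research: Panel B 1163/4243 = 27.4%, Panel A 440/3014 = 14.6% → Panel B
Applied research: Panel B 852/1181 = 72.1%, Panel A 649/1062 = 61.1% → Panel B
Basic research: Panel B 227/298 = 76.2%, Panel A 147/183 = 80.3% → Panel A
Overall: Panel B 2242/5722 = 39.2%, Panel A 1236/4259 = 29.0% → Panel B
(Neither sweeps every proposal group, but Panel B has the higher pooled rate.)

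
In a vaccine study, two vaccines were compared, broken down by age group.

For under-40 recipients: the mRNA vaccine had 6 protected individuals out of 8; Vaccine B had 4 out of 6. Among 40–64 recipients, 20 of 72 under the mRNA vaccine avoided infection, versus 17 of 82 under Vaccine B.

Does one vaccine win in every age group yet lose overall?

Under-40: the mRNA vaccine 6/8 = 75.0%, Vaccine B 4/6 = 66.7% → the mRNA vaccine
40–64: the mRNA vaccine 20/72 = 27.8%, Vaccine B 17/82 = 20.7% → the mRNA vaccine
Overall: the mRNA vaccine 26/80 = 32.5%, Vaccine B 21/88 = 23.9% → the mRNA vaccine
The mRNA vaccine wins overall and in every age group — no reversal.

No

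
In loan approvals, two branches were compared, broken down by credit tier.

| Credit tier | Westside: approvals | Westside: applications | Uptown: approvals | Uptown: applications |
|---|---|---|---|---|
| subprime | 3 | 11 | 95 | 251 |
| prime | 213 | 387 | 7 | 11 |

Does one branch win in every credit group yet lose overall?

Yes

Subprime: Westside 3/11 = 27.3%, Uptown 95/251 = 37.8% → Uptown
Prime: Westside 213/387 = 55.0%, Uptown 7/11 = 63.6% → Uptown
Overall: Westside 216/398 = 54.3%, Uptown 102/262 = 38.9% → Westside
Uptown wins each credit group but Westside wins overall — the comparison reverses. Uptown's applications skew toward subprime, which has a lower base rate.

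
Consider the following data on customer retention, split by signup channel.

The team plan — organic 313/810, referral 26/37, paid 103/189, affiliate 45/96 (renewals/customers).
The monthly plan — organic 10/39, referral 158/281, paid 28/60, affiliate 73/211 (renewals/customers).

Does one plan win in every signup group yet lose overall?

Organic: the team plan 313/810 = 38.6%, the monthly plan 10/39 = 25.6% → the team plan
Referral: the team plan 26/37 = 70.3%, the monthly plan 158/281 = 56.2% → the team plan
Paid: the team plan 103/189 = 54.5%, the monthly plan 28/60 = 46.7% → the team plan
Affiliate: the team plan 45/96 = 46.9%, the monthly plan 73/211 = 34.6% → the team plan
Overall: the team plan 487/1132 = 43.0%, the monthly plan 269/591 = 45.5% → the monthly plan
The team plan wins each signup group but the monthly plan wins overall — the comparison reverses. The team plan's customers skew toward organic, which has a lower base rate.

Yes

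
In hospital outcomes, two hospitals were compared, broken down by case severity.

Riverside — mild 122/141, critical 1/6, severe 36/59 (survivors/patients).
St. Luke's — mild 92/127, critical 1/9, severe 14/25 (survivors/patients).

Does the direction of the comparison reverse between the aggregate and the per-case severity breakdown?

No

Mild: Riverside 122/141 = 86.5%, St. Luke's 92/127 = 72.4% → Riverside
Critical: Riverside 1/6 = 16.7%, St. Luke's 1/9 = 11.1% → Riverside
Severe: Riverside 36/59 = 61.0%, St. Luke's 14/25 = 56.0% → Riverside
Overall: Riverside 159/206 = 77.2%, St. Luke's 107/161 = 66.5% → Riverside
Riverside wins overall and in every case group — no reversal.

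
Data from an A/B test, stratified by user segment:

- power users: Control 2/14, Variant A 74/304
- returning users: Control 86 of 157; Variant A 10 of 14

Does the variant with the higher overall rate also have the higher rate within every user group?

Power users: Control 2/14 = 14.3%, Variant A 74/304 = 24.3% → Variant A
Returning users: Control 86/157 = 54.8%, Variant A 10/14 = 71.4% → Variant A
Overall: Control 88/171 = 51.5%, Variant A 84/318 = 26.4% → Control
Variant A wins each user group but Control wins overall — the comparison reverses. Variant A's views skew toward power users, which has a lower base rate.

No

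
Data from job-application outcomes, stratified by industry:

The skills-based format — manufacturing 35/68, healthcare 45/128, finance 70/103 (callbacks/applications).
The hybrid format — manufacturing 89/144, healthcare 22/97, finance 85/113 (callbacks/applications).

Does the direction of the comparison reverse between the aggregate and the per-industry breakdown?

No

Manufacturing: the skills-based format 35/68 = 51.5%, the hybrid format 89/144 = 61.8% → the hybrid format
Healthcare: the skills-based format 45/128 = 35.2%, the hybrid format 22/97 = 22.7% → the skills-based format
Finance: the skills-based format 70/103 = 68.0%, the hybrid format 85/113 = 75.2% → the hybrid format
Overall: the skills-based format 150/299 = 50.2%, the hybrid format 196/354 = 55.4% → the hybrid format
Neither sweeps: the skills-based format wins 1 of 3 groups, the hybrid format wins 2. The hybrid format wins overall but not every group — no Simpson reversal.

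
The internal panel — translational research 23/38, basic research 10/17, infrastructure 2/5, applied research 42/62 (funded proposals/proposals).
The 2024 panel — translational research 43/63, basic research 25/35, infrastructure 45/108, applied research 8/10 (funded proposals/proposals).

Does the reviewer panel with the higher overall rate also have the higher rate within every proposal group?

Translational research: the internal panel 23/38 = 60.5%, the 2024 panel 43/63 = 68.3% → the 2024 panel
Basic research: the internal panel 10/17 = 58.8%, the 2024 panel 25/35 = 71.4% → the 2024 panel
Infrastructure: the internal panel 2/5 = 40.0%, the 2024 panel 45/108 = 41.7% → the 2024 panel
Applied research: the internal panel 42/62 = 67.7%, the 2024 panel 8/10 = 80.0% → the 2024 panel
Overall: the internal panel 77/122 = 63.1%, the 2024 panel 121/216 = 56.0% → the internal panel
The 2024 panel wins each proposal group but the internal panel wins overall — the comparison reverses. The 2024 panel's proposals skew toward infrastructure, which has a lower base rate.

No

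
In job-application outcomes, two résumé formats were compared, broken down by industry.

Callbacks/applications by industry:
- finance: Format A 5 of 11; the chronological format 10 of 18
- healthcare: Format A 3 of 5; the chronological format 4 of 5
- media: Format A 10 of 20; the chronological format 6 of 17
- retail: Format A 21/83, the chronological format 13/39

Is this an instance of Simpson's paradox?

Finance: Format A 5/11 = 45.5%, the chronological format 10/18 = 55.6% → the chronological format
Healthcare: Format A 3/5 = 60.0%, the chronological format 4/5 = 80.0% → the chronological format
Media: Format A 10/20 = 50.0%, the chronological format 6/17 = 35.3% → Format A
Retail: Format A 21/83 = 25.3%, the chronological format 13/39 = 33.3% → the chronological format
Overall: Format A 39/119 = 32.8%, the chronological format 33/79 = 41.8% → the chronological format
Neither sweeps: Format A wins 1 of 4 groups, the chronological format wins 3. The chronological format wins overall but not every group — no Simpson reversal.

No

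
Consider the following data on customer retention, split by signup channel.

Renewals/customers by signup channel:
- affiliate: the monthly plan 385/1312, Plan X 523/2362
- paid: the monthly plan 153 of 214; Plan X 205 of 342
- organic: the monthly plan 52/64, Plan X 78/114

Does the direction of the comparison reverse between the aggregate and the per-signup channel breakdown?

No

Affiliate: the monthly plan 385/1312 = 29.3%, Plan X 523/2362 = 22.1% → the monthly plan
Paid: the monthly plan 153/214 = 71.5%, Plan X 205/342 = 59.9% → the monthly plan
Organic: the monthly plan 52/64 = 81.2%, Plan X 78/114 = 68.4% → the monthly plan
Overall: the monthly plan 590/1590 = 37.1%, Plan X 806/2818 = 28.6% → the monthly plan
The monthly plan wins overall and in every signup group — no reversal.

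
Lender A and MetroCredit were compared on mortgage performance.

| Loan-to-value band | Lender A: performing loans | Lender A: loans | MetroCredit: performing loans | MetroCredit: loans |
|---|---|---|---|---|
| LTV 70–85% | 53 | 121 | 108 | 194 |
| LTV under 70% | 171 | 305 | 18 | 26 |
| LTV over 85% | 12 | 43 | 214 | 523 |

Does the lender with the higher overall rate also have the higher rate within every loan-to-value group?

LTV 70–85%: Lender A 53/121 = 43.8%, MetroCredit 108/194 = 55.7% → MetroCredit
LTV under 70%: Lender A 171/305 = 56.1%, MetroCredit 18/26 = 69.2% → MetroCredit
LTV over 85%: Lender A 12/43 = 27.9%, MetroCredit 214/523 = 40.9% → MetroCredit
Overall: Lender A 236/469 = 50.3%, MetroCredit 340/743 = 45.8% → Lender A
MetroCredit wins each loan-to-value group but Lender A wins overall — the comparison reverses. MetroCredit's loans skew toward LTV over 85%, which has a lower base rate.

No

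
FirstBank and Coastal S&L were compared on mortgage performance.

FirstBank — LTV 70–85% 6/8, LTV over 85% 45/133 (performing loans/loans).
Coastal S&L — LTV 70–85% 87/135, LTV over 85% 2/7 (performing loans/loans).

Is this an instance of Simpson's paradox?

LTV 70–85%: FirstBank 6/8 = 75.0%, Coastal S&L 87/135 = 64.4% → FirstBank
LTV over 85%: FirstBank 45/133 = 33.8%, Coastal S&L 2/7 = 28.6% → FirstBank
Overall: FirstBank 51/141 = 36.2%, Coastal S&L 89/142 = 62.7% → Coastal S&L
FirstBank wins each loan-to-value group but Coastal S&L wins overall — the comparison reverses. FirstBank's loans skew toward LTV over 85%, which has a lower base rate.

Yes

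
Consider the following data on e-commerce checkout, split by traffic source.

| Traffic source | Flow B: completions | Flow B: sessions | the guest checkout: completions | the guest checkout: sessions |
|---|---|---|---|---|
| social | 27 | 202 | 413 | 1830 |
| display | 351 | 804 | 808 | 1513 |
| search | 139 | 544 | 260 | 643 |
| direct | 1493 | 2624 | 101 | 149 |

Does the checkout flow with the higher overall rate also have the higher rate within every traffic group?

Social: Flow B 27/202 = 13.4%, the guest checkout 413/1830 = 22.6% → the guest checkout
Display: Flow B 351/804 = 43.7%, the guest checkout 808/1513 = 53.4% → the guest checkout
Search: Flow B 139/544 = 25.6%, the guest checkout 260/643 = 40.4% → the guest checkout
Direct: Flow B 1493/2624 = 56.9%, the guest checkout 101/149 = 67.8% → the guest checkout
Overall: Flow B 2010/4174 = 48.2%, the guest checkout 1582/4135 = 38.3% → Flow B
The guest checkout wins each traffic group but Flow B wins overall — the comparison reverses. The guest checkout's sessions skew toward social, which has a lower base rate.

No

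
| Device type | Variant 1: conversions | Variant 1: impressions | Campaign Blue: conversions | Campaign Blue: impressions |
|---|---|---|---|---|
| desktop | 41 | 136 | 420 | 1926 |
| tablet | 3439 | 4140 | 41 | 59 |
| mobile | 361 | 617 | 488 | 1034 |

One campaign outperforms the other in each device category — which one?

Desktop: Variant 1 41/136 = 30.1%, Campaign Blue 420/1926 = 21.8% → Variant 1
Tablet: Variant 1 3439/4140 = 83.1%, Campaign Blue 41/59 = 69.5% → Variant 1
Mobile: Variant 1 361/617 = 58.5%, Campaign Blue 488/1034 = 47.2% → Variant 1
Variant 1 has the higher rate in all 3 groups.

Variant 1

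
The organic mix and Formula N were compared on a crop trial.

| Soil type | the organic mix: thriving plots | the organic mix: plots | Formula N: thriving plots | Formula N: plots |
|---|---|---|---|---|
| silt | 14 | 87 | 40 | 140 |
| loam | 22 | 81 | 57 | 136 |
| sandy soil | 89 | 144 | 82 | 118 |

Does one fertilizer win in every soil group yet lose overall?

No

Silt: the organic mix 14/87 = 16.1%, Formula N 40/140 = 28.6% → Formula N
Loam: the organic mix 22/81 = 27.2%, Formula N 57/136 = 41.9% → Formula N
Sandy soil: the organic mix 89/144 = 61.8%, Formula N 82/118 = 69.5% → Formula N
Overall: the organic mix 125/312 = 40.1%, Formula N 179/394 = 45.4% → Formula N
Formula N wins overall and in every soil group — no reversal.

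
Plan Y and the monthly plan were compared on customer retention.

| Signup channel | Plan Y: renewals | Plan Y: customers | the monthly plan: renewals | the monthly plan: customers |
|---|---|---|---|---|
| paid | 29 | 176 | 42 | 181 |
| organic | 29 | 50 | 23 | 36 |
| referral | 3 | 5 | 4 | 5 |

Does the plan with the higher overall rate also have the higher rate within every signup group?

Paid: Plan Y 29/176 = 16.5%, the monthly plan 42/181 = 23.2% → the monthly plan
Organic: Plan Y 29/50 = 58.0%, the monthly plan 23/36 = 63.9% → the monthly plan
Referral: Plan Y 3/5 = 60.0%, the monthly plan 4/5 = 80.0% → the monthly plan
Overall: Plan Y 61/231 = 26.4%, the monthly plan 69/222 = 31.1% → the monthly plan
The monthly plan wins overall and in every signup group — no reversal.

Yes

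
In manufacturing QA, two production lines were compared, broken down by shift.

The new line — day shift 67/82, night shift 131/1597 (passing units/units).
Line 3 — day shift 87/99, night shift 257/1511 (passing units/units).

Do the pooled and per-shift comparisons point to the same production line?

Day shift: the new line 67/82 = 81.7%, Line 3 87/99 = 87.9% → Line 3
Night shift: the new line 131/1597 = 8.2%, Line 3 257/1511 = 17.0% → Line 3
Overall: the new line 198/1679 = 11.8%, Line 3 344/1610 = 21.4% → Line 3
Line 3 wins overall and in every shift group — no reversal.

Yes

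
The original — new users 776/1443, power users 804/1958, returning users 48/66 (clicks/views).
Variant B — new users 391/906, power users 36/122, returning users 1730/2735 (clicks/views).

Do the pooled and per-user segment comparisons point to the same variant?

New users: the original 776/1443 = 53.8%, Variant B 391/906 = 43.2% → the original
Power users: the original 804/1958 = 41.1%, Variant B 36/122 = 29.5% → the original
Returning users: the original 48/66 = 72.7%, Variant B 1730/2735 = 63.3% → the original
Overall: the original 1628/3467 = 47.0%, Variant B 2157/3763 = 57.3% → Variant B
The original wins each user group but Variant B wins overall — the comparison reverses. The original's views skew toward power users, which has a lower base rate.

No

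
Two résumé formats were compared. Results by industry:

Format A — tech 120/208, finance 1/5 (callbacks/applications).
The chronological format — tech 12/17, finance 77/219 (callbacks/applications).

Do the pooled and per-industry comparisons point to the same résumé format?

No

Tech: Format A 120/208 = 57.7%, the chronological format 12/17 = 70.6% → the chronological format
Finance: Format A 1/5 = 20.0%, the chronological format 77/219 = 35.2% → the chronological format
Overall: Format A 121/213 = 56.8%, the chronological format 89/236 = 37.7% → Format A
The chronological format wins each industry group but Format A wins overall — the comparison reverses. The chronological format's applications skew toward finance, which has a lower base rate.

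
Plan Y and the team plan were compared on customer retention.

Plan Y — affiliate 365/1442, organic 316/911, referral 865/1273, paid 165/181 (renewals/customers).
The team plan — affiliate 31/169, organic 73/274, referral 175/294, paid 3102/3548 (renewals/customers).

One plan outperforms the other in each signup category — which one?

Affiliate: Plan Y 365/1442 = 25.3%, the team plan 31/169 = 18.3% → Plan Y
Organic: Plan Y 316/911 = 34.7%, the team plan 73/274 = 26.6% → Plan Y
Referral: Plan Y 865/1273 = 67.9%, the team plan 175/294 = 59.5% → Plan Y
Paid: Plan Y 165/181 = 91.2%, the team plan 3102/3548 = 87.4% → Plan Y
Plan Y has the higher rate in all 4 groups.

Plan Y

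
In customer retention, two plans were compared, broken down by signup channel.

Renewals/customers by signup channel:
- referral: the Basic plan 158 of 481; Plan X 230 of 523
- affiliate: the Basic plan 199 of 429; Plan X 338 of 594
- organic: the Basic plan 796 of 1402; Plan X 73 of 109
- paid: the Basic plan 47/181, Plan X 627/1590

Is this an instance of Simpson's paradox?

Yes

Referral: the Basic plan 158/481 = 32.8%, Plan X 230/523 = 44.0% → Plan X
Affiliate: the Basic plan 199/429 = 46.4%, Plan X 338/594 = 56.9% → Plan X
Organic: the Basic plan 796/1402 = 56.8%, Plan X 73/109 = 67.0% → Plan X
Paid: the Basic plan 47/181 = 26.0%, Plan X 627/1590 = 39.4% → Plan X
Overall: the Basic plan 1200/2493 = 48.1%, Plan X 1268/2816 = 45.0% → the Basic plan
Plan X wins each signup group but the Basic plan wins overall — the comparison reverses. Plan X's customers skew toward paid, which has a lower base rate.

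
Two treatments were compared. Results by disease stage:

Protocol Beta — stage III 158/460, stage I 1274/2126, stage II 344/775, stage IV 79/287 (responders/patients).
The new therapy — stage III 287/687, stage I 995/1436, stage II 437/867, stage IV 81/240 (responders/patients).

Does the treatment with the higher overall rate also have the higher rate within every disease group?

Stage III: Protocol Beta 158/460 = 34.3%, the new therapy 287/687 = 41.8% → the new therapy
Stage I: Protocol Beta 1274/2126 = 59.9%, the new therapy 995/1436 = 69.3% → the new therapy
Stage II: Protocol Beta 344/775 = 44.4%, the new therapy 437/867 = 50.4% → the new therapy
Stage IV: Protocol Beta 79/287 = 27.5%, the new therapy 81/240 = 33.8% → the new therapy
Overall: Protocol Beta 1855/3648 = 50.8%, the new therapy 1800/3230 = 55.7% → the new therapy
The new therapy wins overall and in every disease group — no reversal.

Yes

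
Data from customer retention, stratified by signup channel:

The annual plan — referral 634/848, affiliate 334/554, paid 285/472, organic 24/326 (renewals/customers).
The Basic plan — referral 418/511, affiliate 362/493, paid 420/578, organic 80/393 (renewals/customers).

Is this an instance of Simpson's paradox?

Referral: the annual plan 634/848 = 74.8%, the Basic plan 418/511 = 81.8% → the Basic plan
Affiliate: the annual plan 334/554 = 60.3%, the Basic plan 362/493 = 73.4% → the Basic plan
Paid: the annual plan 285/472 = 60.4%, the Basic plan 420/578 = 72.7% → the Basic plan
Organic: the annual plan 24/326 = 7.4%, the Basic plan 80/393 = 20.4% → the Basic plan
Overall: the annual plan 1277/2200 = 58.0%, the Basic plan 1280/1975 = 64.8% → the Basic plan
The Basic plan wins overall and in every signup group — no reversal.

No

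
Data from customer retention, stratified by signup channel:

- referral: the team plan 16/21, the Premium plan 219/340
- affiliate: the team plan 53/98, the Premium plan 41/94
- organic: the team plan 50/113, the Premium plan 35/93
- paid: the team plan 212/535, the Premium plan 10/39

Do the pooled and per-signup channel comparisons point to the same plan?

Referral: the team plan 16/21 = 76.2%, the Premium plan 219/340 = 64.4% → the team plan
Affiliate: the team plan 53/98 = 54.1%, the Premium plan 41/94 = 43.6% → the team plan
Organic: the team plan 50/113 = 44.2%, the Premium plan 35/93 = 37.6% → the team plan
Paid: the team plan 212/535 = 39.6%, the Premium plan 10/39 = 25.6% → the team plan
Overall: the team plan 331/767 = 43.2%, the Premium plan 305/566 = 53.9% → the Premium plan
The team plan wins each signup group but the Premium plan wins overall — the comparison reverses. The team plan's customers skew toward paid, which has a lower base rate.

No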